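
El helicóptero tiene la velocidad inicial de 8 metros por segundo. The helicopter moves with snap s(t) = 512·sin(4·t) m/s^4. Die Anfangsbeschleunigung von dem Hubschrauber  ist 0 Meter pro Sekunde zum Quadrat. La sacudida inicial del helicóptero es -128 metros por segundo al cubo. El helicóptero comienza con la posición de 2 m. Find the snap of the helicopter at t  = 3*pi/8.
Using s(t) = 512·sin(4·t) and substituting t = 3*pi/8, we find s = -512.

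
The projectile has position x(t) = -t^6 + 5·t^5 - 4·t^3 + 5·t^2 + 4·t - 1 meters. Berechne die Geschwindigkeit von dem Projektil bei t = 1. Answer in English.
We must differentiate our position equation x(t) = -t^6 + 5·t^5 - 4·t^3 + 5·t^2 + 4·t - 1 1 time. Differentiating position, we get velocity: v(t) = -6·t^5 + 25·t^4 - 12·t^2 + 10·t + 4. Using v(t) = -6·t^5 + 25·t^4 - 12·t^2 + 10·t + 4 and substituting t = 1, we find v = 21.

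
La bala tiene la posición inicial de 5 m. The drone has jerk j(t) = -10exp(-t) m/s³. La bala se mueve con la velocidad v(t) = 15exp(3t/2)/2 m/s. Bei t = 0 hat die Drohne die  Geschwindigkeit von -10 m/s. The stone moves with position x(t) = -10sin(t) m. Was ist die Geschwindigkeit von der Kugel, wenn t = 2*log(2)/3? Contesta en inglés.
We have velocity v(t) = 15·exp(3·t/2)/2. Substituting t = 2*log(2)/3: v(2*log(2)/3) = 15.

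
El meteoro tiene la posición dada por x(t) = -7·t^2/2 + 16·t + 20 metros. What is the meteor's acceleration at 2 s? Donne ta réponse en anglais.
We must differentiate our position equation x(t) = -7·t^2/2 + 16·t + 20 2 times. Taking d/dt of x(t), we find v(t) = 16 - 7·t. The derivative of velocity gives acceleration: a(t) = -7. We have acceleration a(t) = -7. Substituting t = 2: a(2) = -7.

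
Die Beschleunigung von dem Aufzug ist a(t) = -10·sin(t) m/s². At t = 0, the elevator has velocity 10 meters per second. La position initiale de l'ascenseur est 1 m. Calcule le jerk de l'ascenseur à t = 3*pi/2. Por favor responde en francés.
Pour résoudre ceci, nous devons prendre 1 dérivée de notre équation de l'accélération a(t) = -10·sin(t). La dérivée de l'accélération donne le jerk: j(t) = -10·cos(t). De l'équation du jerk j(t) = -10·cos(t), nous substituons t = 3*pi/2 pour obtenir j = 0.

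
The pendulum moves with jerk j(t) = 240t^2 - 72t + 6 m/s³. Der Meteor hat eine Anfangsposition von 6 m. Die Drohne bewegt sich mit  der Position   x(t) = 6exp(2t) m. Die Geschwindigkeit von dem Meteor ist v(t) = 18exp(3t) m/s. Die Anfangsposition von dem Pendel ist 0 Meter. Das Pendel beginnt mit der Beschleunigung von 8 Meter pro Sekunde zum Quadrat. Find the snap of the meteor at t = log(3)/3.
We must differentiate our velocity equation v(t) = 18·exp(3·t) 3 times. The derivative of velocity gives acceleration: a(t) = 54·exp(3·t). Taking d/dt of a(t), we find j(t) = 162·exp(3·t). Taking d/dt of j(t), we find s(t) = 486·exp(3·t). Using s(t) = 486·exp(3·t) and substituting t = log(3)/3, we find s = 1458.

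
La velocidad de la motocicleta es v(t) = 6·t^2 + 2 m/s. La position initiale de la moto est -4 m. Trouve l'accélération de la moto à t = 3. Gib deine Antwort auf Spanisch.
Debemos derivar nuestra ecuación de la velocidad v(t) = 6·t^2 + 2 1 vez. Tomando d/dt de v(t), encontramos a(t) = 12·t. Usando a(t) = 12·t y sustituyendo t = 3, encontramos a = 36.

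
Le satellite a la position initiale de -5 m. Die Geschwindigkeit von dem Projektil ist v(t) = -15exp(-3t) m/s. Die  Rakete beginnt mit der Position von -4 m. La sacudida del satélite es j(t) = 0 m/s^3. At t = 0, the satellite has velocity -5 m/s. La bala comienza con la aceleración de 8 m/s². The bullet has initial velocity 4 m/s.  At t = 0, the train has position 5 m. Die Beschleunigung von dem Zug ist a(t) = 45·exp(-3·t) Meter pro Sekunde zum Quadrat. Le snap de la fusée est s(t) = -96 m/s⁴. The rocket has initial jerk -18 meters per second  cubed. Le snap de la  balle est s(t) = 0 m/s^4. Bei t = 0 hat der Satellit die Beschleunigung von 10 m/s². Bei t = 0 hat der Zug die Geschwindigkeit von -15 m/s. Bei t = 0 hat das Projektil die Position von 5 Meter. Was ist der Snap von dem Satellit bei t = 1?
Ausgehend von dem Ruck j(t) = 0, nehmen wir 1 Ableitung. Mit d/dt von j(t) finden wir s(t) = 0. Wir haben den Snap s(t) = 0. Durch Einsetzen von t = 1: s(1) = 0.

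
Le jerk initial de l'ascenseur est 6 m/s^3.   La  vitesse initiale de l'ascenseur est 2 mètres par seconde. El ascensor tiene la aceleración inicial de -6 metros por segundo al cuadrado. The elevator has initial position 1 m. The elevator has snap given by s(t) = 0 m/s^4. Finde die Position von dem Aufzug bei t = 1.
Um dies zu lösen, müssen wir 4 Stammfunktionen unserer Gleichung für den Snap s(t) = 0 finden. Mit ∫s(t)dt und Anwendung von j(0) = 6, finden wir j(t) = 6. Die Stammfunktion von dem Ruck, mit a(0) = -6, ergibt die Beschleunigung: a(t) = 6·t - 6. Die Stammfunktion von der Beschleunigung, mit v(0) = 2, ergibt die Geschwindigkeit: v(t) = 3·t^2 - 6·t + 2. Mit ∫v(t)dt und Anwendung von x(0) = 1, finden wir x(t) = t^3 - 3·t^2 + 2·t + 1. Wir haben die Position x(t) = t^3 - 3·t^2 + 2·t + 1. Durch Einsetzen von t = 1: x(1) = 1.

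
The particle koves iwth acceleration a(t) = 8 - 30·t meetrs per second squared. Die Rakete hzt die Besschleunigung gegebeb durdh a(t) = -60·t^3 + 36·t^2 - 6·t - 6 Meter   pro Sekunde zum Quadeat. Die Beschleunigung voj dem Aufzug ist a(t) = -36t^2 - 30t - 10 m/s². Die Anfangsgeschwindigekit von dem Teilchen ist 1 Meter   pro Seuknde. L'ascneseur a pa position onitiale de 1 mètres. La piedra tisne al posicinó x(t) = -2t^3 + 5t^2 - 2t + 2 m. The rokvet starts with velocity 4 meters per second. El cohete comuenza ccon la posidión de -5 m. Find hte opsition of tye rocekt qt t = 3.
We need to integrate our acceleration equation a(t) = -60·t^3 + 36·t^2 - 6·t - 6 2 times. Integrating acceleration and using the initial condition v(0) = 4, we get v(t) = -15·t^4 + 12·t^3 - 3·t^2 - 6·t + 4. The antiderivative of velocity, with x(0) = -5, gives position: x(t) = -3·t^5 + 3·t^4 - t^3 - 3·t^2 + 4·t - 5. From the given position equation x(t) = -3·t^5 + 3·t^4 - t^3 - 3·t^2 + 4·t - 5, we substitute t = 3 to get x = -533.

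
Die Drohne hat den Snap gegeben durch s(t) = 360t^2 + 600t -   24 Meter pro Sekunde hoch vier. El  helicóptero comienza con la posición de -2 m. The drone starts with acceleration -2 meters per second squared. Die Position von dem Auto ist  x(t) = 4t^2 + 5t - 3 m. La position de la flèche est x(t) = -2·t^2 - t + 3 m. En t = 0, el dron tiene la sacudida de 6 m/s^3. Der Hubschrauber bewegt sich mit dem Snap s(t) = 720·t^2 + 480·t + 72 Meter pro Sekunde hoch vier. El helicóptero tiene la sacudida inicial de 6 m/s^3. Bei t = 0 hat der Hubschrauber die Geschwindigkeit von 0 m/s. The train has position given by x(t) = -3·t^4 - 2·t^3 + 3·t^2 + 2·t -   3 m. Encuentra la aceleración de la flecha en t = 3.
Para resolver esto, necesitamos tomar 2 derivadas de nuestra ecuación de la posición x(t) = -2·t^2 - t + 3. Derivando la posición, obtenemos la velocidad: v(t) = -4·t - 1. Tomando d/dt de v(t), encontramos a(t) = -4. Tenemos la aceleración a(t) = -4. Sustituyendo t = 3: a(3) = -4.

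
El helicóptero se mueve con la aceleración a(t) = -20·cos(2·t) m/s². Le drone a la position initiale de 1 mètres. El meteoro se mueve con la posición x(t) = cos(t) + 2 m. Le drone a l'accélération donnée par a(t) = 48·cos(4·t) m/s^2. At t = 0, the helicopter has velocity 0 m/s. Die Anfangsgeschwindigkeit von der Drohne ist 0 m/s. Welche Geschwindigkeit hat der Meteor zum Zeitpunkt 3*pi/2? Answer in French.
Pour résoudre ceci, nous devons prendre 1 dérivée de notre équation de la position x(t) = cos(t) + 2. La dérivée de la position donne la vitesse: v(t) = -sin(t). Nous avons la vitesse v(t) = -sin(t). En substituant t = 3*pi/2: v(3*pi/2) = 1.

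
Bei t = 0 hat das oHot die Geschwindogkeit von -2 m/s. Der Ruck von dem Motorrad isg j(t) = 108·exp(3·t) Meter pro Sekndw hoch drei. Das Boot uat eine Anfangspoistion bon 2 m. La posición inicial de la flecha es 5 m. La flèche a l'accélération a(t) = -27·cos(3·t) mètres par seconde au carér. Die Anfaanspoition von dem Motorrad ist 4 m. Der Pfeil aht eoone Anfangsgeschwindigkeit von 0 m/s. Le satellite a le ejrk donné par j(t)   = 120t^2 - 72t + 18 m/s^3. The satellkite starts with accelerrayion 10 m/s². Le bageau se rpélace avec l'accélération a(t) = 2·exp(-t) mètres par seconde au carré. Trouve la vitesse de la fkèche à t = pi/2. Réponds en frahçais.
En partant de l'accélération a(t) = -27·cos(3·t), nous prenons 1 primitive. L'intégrale de l'accélération, avec v(0) = 0, donne la vitesse: v(t) = -9·sin(3·t). De l'équation de la vitesse v(t) = -9·sin(3·t), nous substituons t = pi/2 pour obtenir v = 9.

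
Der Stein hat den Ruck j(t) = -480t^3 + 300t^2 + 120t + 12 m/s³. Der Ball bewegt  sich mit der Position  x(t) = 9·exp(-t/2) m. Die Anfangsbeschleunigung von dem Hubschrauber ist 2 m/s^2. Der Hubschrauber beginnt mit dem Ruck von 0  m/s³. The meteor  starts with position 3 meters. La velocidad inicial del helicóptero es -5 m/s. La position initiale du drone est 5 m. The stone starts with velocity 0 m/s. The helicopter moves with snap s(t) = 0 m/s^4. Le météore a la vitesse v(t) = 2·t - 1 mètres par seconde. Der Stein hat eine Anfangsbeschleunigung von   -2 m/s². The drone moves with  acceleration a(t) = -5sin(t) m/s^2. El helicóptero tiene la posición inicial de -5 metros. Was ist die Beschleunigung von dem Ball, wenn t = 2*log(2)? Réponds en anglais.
Starting from position x(t) = 9·exp(-t/2), we take 2 derivatives. The derivative of position gives velocity: v(t) = -9·exp(-t/2)/2. The derivative of velocity gives acceleration: a(t) = 9·exp(-t/2)/4. We have acceleration a(t) = 9·exp(-t/2)/4. Substituting t = 2*log(2): a(2*log(2)) = 9/8.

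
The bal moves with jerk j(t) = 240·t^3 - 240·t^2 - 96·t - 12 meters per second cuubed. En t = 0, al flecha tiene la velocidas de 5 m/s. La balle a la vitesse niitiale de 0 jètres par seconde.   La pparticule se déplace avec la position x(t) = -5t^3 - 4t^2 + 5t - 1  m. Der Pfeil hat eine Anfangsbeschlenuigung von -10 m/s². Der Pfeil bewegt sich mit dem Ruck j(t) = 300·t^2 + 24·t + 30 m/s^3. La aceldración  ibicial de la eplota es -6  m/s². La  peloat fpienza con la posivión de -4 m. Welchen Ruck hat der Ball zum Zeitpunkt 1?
Aus der Gleichung für den Ruck j(t) = 240·t^3 - 240·t^2 - 96·t - 12, setzen wir t = 1 ein und erhalten j = -108.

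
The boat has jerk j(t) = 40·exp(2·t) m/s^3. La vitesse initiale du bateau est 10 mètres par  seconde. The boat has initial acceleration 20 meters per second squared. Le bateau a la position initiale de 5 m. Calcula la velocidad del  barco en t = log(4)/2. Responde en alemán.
Wir müssen unsere Gleichung für den Ruck j(t) = 40·exp(2·t) 2-mal integrieren. Die Stammfunktion von dem Ruck, mit a(0) = 20, ergibt die Beschleunigung: a(t) = 20·exp(2·t). Mit ∫a(t)dt und Anwendung von v(0) = 10, finden wir v(t) = 10·exp(2·t). Mit v(t) = 10·exp(2·t) und Einsetzen von t = log(4)/2, finden wir v = 40.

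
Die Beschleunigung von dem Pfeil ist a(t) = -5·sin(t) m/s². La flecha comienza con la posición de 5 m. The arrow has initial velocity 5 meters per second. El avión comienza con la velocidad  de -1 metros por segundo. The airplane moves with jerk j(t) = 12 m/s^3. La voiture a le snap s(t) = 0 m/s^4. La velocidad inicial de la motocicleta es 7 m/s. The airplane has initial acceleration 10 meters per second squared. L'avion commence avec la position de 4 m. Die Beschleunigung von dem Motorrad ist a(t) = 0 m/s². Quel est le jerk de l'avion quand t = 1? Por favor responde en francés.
De l'équation du jerk j(t) = 12, nous substituons t = 1 pour obtenir j = 12.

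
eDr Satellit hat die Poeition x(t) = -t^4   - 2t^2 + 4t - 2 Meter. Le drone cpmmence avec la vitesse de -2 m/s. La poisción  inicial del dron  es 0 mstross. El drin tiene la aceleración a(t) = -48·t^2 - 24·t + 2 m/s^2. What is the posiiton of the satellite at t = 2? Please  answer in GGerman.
Mit x(t) = -t^4 - 2·t^2 + 4·t - 2 und Einsetzen von t = 2, finden wir x = -18.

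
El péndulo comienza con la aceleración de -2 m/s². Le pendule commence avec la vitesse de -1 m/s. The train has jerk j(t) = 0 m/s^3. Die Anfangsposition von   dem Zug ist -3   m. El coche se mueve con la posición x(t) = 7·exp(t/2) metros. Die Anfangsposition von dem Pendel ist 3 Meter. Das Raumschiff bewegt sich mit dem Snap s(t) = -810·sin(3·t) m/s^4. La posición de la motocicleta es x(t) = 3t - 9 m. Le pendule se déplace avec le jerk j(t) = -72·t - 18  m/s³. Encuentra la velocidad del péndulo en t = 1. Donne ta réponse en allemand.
Wir müssen das Integral unserer Gleichung für den Ruck j(t) = -72·t - 18 2-mal finden. Durch Integration von dem Ruck und Verwendung der Anfangsbedingung a(0) = -2, erhalten wir a(t) = -36·t^2 - 18·t - 2. Die Stammfunktion von der Beschleunigung ist die Geschwindigkeit. Mit v(0) = -1 erhalten wir v(t) = -12·t^3 - 9·t^2 - 2·t - 1. Aus der Gleichung für die Geschwindigkeit v(t) = -12·t^3 - 9·t^2 - 2·t - 1, setzen wir t = 1 ein und erhalten v = -24.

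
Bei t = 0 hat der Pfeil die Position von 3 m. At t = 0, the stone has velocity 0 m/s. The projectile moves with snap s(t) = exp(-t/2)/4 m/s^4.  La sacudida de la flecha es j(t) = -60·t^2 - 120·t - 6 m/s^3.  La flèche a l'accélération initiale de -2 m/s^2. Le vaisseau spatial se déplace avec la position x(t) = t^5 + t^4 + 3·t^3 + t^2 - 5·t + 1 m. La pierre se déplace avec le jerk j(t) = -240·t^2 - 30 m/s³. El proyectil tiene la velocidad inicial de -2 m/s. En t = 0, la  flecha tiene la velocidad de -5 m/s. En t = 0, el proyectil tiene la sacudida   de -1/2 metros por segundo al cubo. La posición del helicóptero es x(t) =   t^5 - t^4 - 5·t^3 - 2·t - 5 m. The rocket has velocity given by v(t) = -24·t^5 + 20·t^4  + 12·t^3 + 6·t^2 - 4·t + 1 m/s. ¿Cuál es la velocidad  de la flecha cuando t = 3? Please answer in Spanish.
Debemos encontrar la antiderivada de nuestra ecuación de la sacudida j(t) = -60·t^2 - 120·t - 6 2 veces. La integral de la sacudida es la aceleración. Usando a(0) = -2, obtenemos a(t) = -20·t^3 - 60·t^2 - 6·t - 2. Tomando ∫a(t)dt y aplicando v(0) = -5, encontramos v(t) = -5·t^4 - 20·t^3 - 3·t^2 - 2·t - 5. De la ecuación de la velocidad v(t) = -5·t^4 - 20·t^3 - 3·t^2 - 2·t - 5, sustituimos t = 3 para obtener v = -983.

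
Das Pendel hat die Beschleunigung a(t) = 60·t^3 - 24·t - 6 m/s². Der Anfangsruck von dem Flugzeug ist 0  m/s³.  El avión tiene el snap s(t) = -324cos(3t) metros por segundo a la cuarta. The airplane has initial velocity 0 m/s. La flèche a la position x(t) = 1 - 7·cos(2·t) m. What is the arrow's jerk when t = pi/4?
Starting from position x(t) = 1 - 7·cos(2·t), we take 3 derivatives. Differentiating position, we get velocity: v(t) = 14·sin(2·t). The derivative of velocity gives acceleration: a(t) = 28·cos(2·t). The derivative of acceleration gives jerk: j(t) = -56·sin(2·t). Using j(t) = -56·sin(2·t) and substituting t = pi/4, we find j = -56.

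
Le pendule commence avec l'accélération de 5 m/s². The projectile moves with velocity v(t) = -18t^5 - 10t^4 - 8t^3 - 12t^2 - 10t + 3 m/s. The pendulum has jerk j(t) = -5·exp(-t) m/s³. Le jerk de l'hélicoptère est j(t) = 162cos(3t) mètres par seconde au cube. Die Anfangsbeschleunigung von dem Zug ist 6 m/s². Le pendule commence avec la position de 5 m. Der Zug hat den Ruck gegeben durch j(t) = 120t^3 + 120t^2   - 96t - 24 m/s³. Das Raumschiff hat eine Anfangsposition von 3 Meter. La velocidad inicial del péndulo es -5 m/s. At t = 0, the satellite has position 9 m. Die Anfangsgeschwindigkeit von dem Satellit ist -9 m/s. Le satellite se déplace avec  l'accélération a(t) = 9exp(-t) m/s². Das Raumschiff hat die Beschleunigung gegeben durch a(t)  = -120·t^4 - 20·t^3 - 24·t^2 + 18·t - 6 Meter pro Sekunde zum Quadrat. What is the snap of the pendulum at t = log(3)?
To solve this, we need to take 1 derivative of our jerk equation j(t) = -5·exp(-t). The derivative of jerk gives snap: s(t) = 5·exp(-t). Using s(t) = 5·exp(-t) and substituting t = log(3), we find s = 5/3.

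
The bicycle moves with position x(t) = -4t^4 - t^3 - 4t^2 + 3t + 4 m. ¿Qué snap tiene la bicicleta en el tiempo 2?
Para resolver esto, necesitamos tomar 4 derivadas de nuestra ecuación de la posición x(t) = -4·t^4 - t^3 - 4·t^2 + 3·t + 4. Tomando d/dt de x(t), encontramos v(t) = -16·t^3 - 3·t^2 - 8·t + 3. Tomando d/dt de v(t), encontramos a(t) = -48·t^2 - 6·t - 8. Derivando la aceleración, obtenemos la sacudida: j(t) = -96·t - 6. Derivando la sacudida, obtenemos el snap: s(t) = -96. Tenemos el snap s(t) = -96. Sustituyendo t = 2: s(2) = -96.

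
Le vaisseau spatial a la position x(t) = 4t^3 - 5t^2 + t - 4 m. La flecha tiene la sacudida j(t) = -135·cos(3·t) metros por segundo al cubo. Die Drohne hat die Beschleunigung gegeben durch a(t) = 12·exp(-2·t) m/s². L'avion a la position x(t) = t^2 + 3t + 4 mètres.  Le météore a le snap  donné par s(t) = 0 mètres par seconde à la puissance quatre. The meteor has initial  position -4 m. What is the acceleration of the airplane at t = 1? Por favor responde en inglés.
To solve this, we need to take 2 derivatives of our position equation x(t) = t^2 + 3·t + 4. Taking d/dt of x(t), we find v(t) = 2·t + 3. Differentiating velocity, we get acceleration: a(t) = 2. We have acceleration a(t) = 2. Substituting t = 1: a(1) = 2.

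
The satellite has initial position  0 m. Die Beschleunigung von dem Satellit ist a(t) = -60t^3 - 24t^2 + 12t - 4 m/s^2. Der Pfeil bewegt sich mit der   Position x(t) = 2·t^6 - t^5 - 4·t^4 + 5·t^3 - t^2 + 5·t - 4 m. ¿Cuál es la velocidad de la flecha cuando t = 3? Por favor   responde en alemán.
Um dies zu lösen, müssen wir 1 Ableitung unserer Gleichung für die Position x(t) = 2·t^6 - t^5 - 4·t^4 + 5·t^3 - t^2 + 5·t - 4 nehmen. Die Ableitung von der Position ergibt die Geschwindigkeit: v(t) = 12·t^5 - 5·t^4 - 16·t^3 + 15·t^2 - 2·t + 5. Aus der Gleichung für die Geschwindigkeit v(t) = 12·t^5 - 5·t^4 - 16·t^3 + 15·t^2 - 2·t + 5, setzen wir t = 3 ein und erhalten v = 2213.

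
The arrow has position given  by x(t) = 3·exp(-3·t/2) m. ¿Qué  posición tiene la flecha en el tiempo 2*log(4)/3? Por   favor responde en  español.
Usando x(t) = 3·exp(-3·t/2) y sustituyendo t = 2*log(4)/3, encontramos x = 3/4.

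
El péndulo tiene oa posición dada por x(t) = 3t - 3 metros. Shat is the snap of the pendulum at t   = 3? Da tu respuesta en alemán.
Wir müssen unsere Gleichung für die Position x(t) = 3·t - 3 4-mal ableiten. Mit d/dt von x(t) finden wir v(t) = 3. Mit d/dt von v(t) finden wir a(t) = 0. Die Ableitung von der Beschleunigung ergibt den Ruck: j(t) = 0. Durch Ableiten von dem Ruck erhalten wir den Snap: s(t) = 0. Mit s(t) = 0 und Einsetzen von t = 3, finden wir s = 0.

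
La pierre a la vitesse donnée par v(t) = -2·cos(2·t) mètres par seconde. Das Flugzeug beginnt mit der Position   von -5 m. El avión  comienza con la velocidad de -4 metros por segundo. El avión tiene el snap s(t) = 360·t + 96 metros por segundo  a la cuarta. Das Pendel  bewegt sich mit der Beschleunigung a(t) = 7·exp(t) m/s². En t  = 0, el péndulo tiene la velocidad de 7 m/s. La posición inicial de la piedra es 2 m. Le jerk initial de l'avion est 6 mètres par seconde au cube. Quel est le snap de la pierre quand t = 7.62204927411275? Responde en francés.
En partant de la vitesse v(t) = -2·cos(2·t), nous prenons 3 dérivées. La dérivée de la vitesse donne l'accélération: a(t) = 4·sin(2·t). En dérivant l'accélération, nous obtenons le jerk: j(t) = 8·cos(2·t). La dérivée du jerk donne le snap: s(t) = -16·sin(2·t). De l'équation du snap s(t) = -16·sin(2·t), nous substituons t = 7.62204927411275 pour obtenir s = -7.15852439507310.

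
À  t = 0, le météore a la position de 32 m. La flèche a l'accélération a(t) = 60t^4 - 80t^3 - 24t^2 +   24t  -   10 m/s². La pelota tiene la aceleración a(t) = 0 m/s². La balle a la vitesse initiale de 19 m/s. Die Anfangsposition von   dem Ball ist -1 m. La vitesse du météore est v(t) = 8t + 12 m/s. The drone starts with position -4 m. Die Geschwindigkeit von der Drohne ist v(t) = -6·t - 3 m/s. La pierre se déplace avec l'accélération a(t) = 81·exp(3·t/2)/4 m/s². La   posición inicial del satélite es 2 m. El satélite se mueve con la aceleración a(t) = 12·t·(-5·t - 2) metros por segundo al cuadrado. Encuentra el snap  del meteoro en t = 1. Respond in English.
Starting from velocity v(t) = 8·t + 12, we take 3 derivatives. Taking d/dt of v(t), we find a(t) = 8. The derivative of acceleration gives jerk: j(t) = 0. Taking d/dt of j(t), we find s(t) = 0. Using s(t) = 0 and substituting t = 1, we find s = 0.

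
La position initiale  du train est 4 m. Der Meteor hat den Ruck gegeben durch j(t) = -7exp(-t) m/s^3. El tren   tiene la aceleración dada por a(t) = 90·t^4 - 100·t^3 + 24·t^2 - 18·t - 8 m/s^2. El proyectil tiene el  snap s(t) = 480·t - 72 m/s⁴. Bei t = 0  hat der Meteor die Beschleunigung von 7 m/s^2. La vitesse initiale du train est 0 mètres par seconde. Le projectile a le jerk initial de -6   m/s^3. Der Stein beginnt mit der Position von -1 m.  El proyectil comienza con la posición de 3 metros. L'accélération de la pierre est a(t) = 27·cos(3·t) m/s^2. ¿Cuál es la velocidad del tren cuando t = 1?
Necesitamos integrar nuestra ecuación de la aceleración a(t) = 90·t^4 - 100·t^3 + 24·t^2 - 18·t - 8 1 vez. La antiderivada de la aceleración, con v(0) = 0, da la velocidad: v(t) = t·(18·t^4 - 25·t^3 + 8·t^2 - 9·t - 8). De la ecuación de la velocidad v(t) = t·(18·t^4 - 25·t^3 + 8·t^2 - 9·t - 8), sustituimos t = 1 para obtener v = -16.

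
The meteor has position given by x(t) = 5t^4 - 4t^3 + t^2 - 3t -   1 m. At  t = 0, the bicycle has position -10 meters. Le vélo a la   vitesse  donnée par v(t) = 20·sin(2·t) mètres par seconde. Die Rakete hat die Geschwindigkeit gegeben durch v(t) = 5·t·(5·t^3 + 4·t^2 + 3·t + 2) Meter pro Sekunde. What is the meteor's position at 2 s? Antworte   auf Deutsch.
Aus der Gleichung für die Position x(t) = 5·t^4 - 4·t^3 + t^2 - 3·t - 1, setzen wir t = 2 ein und erhalten x = 45.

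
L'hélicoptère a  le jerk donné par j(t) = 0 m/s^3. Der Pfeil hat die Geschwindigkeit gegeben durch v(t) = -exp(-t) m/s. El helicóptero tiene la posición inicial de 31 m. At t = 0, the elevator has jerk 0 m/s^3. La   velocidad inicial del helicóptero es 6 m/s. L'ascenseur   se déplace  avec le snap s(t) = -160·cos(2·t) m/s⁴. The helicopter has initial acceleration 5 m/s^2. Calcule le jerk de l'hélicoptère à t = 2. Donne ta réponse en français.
En utilisant j(t) = 0 et en substituant t = 2, nous trouvons j = 0.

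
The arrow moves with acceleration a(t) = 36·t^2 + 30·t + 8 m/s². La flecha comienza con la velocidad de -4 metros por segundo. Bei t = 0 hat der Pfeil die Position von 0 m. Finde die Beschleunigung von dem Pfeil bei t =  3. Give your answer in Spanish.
De la ecuación de la aceleración a(t) = 36·t^2 + 30·t + 8, sustituimos t = 3 para obtener a = 422.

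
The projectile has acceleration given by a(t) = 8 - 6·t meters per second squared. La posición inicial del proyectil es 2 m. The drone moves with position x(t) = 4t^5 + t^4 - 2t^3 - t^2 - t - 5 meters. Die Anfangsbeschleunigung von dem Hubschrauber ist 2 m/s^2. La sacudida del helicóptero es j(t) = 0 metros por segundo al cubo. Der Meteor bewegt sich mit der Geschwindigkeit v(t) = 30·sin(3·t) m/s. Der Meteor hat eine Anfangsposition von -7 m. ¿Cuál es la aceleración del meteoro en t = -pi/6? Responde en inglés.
To solve this, we need to take 1 derivative of our velocity equation v(t) = 30·sin(3·t). Taking d/dt of v(t), we find a(t) = 90·cos(3·t). Using a(t) = 90·cos(3·t) and substituting t = -pi/6, we find a = 0.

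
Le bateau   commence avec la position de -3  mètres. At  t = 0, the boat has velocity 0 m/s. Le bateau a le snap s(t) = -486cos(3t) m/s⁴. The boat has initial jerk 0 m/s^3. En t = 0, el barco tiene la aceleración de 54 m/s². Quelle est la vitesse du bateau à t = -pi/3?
Nous devons intégrer notre équation du snap s(t) = -486·cos(3·t) 3 fois. En prenant ∫s(t)dt et en appliquant j(0) = 0, nous trouvons j(t) = -162·sin(3·t). En prenant ∫j(t)dt et en appliquant a(0) = 54, nous trouvons a(t) = 54·cos(3·t). L'intégrale de l'accélération est la vitesse. En utilisant v(0) = 0, nous obtenons v(t) = 18·sin(3·t). En utilisant v(t) = 18·sin(3·t) et en substituant t = -pi/3, nous trouvons v = 0.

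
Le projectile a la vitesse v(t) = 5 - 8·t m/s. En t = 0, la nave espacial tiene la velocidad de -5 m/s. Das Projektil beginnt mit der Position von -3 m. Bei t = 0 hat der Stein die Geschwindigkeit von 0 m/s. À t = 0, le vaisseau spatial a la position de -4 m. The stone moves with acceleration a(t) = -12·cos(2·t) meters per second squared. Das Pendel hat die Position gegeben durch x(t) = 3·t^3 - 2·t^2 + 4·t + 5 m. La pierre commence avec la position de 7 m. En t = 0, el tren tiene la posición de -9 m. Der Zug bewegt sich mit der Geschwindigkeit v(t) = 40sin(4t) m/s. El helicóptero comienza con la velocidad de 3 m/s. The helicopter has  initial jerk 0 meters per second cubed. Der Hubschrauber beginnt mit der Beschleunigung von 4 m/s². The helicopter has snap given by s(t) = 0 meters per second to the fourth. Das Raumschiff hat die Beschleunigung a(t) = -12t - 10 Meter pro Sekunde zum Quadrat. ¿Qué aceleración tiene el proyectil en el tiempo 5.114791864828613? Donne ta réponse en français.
Pour résoudre ceci, nous devons prendre 1 dérivée de notre équation de la vitesse v(t) = 5 - 8·t. En dérivant la vitesse, nous obtenons l'accélération: a(t) = -8. De l'équation de l'accélération a(t) = -8, nous substituons t = 5.114791864828613 pour obtenir a = -8.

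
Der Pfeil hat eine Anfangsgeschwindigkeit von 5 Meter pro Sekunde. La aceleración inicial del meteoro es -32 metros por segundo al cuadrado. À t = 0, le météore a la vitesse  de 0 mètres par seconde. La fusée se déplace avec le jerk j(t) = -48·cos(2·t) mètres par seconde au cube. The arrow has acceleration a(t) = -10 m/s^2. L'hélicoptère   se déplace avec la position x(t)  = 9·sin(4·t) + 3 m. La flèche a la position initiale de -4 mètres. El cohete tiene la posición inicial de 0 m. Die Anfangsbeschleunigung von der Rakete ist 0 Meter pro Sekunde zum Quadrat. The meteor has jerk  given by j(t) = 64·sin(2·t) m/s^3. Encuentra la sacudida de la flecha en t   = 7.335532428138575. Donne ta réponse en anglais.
Starting from acceleration a(t) = -10, we take 1 derivative. Taking d/dt of a(t), we find j(t) = 0. We have jerk j(t) = 0. Substituting t = 7.335532428138575: j(7.335532428138575) = 0.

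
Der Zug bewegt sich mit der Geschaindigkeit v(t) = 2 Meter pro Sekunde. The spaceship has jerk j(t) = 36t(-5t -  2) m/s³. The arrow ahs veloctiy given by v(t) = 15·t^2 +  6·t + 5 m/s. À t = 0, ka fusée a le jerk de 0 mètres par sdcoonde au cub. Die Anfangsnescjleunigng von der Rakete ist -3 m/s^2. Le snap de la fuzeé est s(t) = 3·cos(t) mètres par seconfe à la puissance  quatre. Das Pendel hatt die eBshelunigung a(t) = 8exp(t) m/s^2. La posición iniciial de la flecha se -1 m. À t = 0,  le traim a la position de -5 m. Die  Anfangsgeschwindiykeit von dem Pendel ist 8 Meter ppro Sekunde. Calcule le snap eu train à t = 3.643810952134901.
En partant de la vitesse v(t) = 2, nous prenons 3 dérivées. La dérivée de la vitesse donne l'accélération: a(t) = 0. La dérivée de l'accélération donne le jerk: j(t) = 0. En dérivant le jerk, nous obtenons le snap: s(t) = 0. Nous avons le snap s(t) = 0. En substituant t = 3.643810952134901: s(3.643810952134901) = 0.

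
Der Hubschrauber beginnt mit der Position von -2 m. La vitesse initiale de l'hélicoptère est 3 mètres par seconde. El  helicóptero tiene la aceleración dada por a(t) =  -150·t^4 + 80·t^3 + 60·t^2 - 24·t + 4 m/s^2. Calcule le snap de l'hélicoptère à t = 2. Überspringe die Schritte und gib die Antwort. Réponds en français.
À t = 2, s = -6120.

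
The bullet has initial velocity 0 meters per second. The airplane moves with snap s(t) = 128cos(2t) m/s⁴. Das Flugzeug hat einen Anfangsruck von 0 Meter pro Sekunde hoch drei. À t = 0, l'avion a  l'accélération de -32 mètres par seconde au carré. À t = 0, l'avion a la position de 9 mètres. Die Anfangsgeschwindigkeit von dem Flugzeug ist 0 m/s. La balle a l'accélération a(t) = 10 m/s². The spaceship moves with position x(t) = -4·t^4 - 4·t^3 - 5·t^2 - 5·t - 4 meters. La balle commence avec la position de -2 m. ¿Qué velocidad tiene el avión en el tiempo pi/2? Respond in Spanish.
Necesitamos integrar nuestra ecuación del snap s(t) = 128·cos(2·t) 3 veces. La integral del snap, con j(0) = 0, da la sacudida: j(t) = 64·sin(2·t). Integrando la sacudida y usando la condición inicial a(0) = -32, obtenemos a(t) = -32·cos(2·t). Integrando la aceleración y usando la condición inicial v(0) = 0, obtenemos v(t) = -16·sin(2·t). De la ecuación de la velocidad v(t) = -16·sin(2·t), sustituimos t = pi/2 para obtener v = 0.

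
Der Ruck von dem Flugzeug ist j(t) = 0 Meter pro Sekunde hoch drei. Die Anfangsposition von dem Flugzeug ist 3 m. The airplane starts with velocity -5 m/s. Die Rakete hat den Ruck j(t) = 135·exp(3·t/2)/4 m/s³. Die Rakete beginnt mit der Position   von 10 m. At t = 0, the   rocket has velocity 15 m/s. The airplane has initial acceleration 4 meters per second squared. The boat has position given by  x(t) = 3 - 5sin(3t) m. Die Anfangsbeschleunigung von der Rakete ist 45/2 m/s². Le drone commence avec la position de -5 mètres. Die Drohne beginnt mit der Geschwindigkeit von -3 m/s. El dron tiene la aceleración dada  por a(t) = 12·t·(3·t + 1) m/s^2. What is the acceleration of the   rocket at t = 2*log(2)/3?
We must find the antiderivative of our jerk equation j(t) = 135·exp(3·t/2)/4 1 time. Taking ∫j(t)dt and applying a(0) = 45/2, we find a(t) = 45·exp(3·t/2)/2. We have acceleration a(t) = 45·exp(3·t/2)/2. Substituting t = 2*log(2)/3: a(2*log(2)/3) = 45.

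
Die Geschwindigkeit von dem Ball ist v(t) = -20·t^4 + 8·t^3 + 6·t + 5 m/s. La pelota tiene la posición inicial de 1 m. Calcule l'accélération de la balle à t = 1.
En partant de la vitesse v(t) = -20·t^4 + 8·t^3 + 6·t + 5, nous prenons 1 dérivée. La dérivée de la vitesse donne l'accélération: a(t) = -80·t^3 + 24·t^2 + 6. En utilisant a(t) = -80·t^3 + 24·t^2 + 6 et en substituant t = 1, nous trouvons a = -50.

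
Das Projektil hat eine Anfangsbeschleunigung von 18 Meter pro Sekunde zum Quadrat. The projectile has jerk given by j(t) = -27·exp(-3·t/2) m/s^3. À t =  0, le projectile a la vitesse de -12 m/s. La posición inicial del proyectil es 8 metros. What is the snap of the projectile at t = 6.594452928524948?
To solve this, we need to take 1 derivative of our jerk equation j(t) = -27·exp(-3·t/2). The derivative of jerk gives snap: s(t) = 81·exp(-3·t/2)/2. Using s(t) = 81·exp(-3·t/2)/2 and substituting t = 6.594452928524948, we find s = 0.00204905325635445.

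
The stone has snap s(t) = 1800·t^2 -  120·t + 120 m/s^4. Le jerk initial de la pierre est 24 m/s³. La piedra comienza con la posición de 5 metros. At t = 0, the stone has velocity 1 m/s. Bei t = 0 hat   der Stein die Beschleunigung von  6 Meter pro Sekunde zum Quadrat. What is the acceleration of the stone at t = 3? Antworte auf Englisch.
Starting from snap s(t) = 1800·t^2 - 120·t + 120, we take 2 antiderivatives. The antiderivative of snap, with j(0) = 24, gives jerk: j(t) = 600·t^3 - 60·t^2 + 120·t + 24. Taking ∫j(t)dt and applying a(0) = 6, we find a(t) = 150·t^4 - 20·t^3 + 60·t^2 + 24·t + 6. From the given acceleration equation a(t) = 150·t^4 - 20·t^3 + 60·t^2 + 24·t + 6, we substitute t = 3 to get a = 12228.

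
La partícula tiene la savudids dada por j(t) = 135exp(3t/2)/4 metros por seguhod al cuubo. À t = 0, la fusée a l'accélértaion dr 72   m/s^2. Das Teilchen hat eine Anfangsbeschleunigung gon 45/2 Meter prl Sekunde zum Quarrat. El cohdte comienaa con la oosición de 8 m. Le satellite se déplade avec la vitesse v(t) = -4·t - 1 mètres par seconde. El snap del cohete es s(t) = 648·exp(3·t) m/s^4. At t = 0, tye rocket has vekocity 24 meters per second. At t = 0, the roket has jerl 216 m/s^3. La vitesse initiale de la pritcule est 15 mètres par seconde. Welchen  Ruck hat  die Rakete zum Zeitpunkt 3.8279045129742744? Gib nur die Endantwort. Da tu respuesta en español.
En t = 3.8279045129742744, j = 20978149.3450807.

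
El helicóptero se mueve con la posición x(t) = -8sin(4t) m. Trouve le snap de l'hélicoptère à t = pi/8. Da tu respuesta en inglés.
Starting from position x(t) = -8·sin(4·t), we take 4 derivatives. The derivative of position gives velocity: v(t) = -32·cos(4·t). Differentiating velocity, we get acceleration: a(t) = 128·sin(4·t). Differentiating acceleration, we get jerk: j(t) = 512·cos(4·t). Differentiating jerk, we get snap: s(t) = -2048·sin(4·t). We have snap s(t) = -2048·sin(4·t). Substituting t = pi/8: s(pi/8) = -2048.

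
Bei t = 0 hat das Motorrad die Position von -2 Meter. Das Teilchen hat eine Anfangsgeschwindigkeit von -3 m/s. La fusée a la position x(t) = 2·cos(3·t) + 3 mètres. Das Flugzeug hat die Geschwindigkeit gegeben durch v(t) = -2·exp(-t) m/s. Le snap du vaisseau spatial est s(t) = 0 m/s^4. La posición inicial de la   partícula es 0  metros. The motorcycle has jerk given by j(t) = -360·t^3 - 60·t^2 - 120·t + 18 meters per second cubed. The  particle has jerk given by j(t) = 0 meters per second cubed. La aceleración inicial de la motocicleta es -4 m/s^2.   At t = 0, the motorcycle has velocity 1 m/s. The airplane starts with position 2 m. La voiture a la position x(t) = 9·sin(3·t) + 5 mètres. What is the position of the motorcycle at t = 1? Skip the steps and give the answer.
The answer is -9.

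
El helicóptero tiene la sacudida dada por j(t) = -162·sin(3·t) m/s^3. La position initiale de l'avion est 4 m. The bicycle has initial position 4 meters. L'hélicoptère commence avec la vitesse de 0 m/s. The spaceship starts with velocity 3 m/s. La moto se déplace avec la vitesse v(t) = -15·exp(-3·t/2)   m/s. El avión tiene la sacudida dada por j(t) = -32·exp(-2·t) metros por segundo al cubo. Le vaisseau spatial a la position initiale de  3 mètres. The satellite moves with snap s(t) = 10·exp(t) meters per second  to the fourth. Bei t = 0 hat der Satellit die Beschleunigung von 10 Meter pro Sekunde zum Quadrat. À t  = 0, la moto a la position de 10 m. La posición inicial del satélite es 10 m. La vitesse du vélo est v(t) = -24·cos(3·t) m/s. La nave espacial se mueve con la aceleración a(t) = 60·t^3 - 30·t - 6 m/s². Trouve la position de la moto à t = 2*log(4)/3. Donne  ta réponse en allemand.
Um dies zu lösen, müssen wir 1 Integral unserer Gleichung für die Geschwindigkeit v(t) = -15·exp(-3·t/2) finden. Das Integral von der Geschwindigkeit ist die Position. Mit x(0) = 10 erhalten wir x(t) = 10·exp(-3·t/2). Wir haben die Position x(t) = 10·exp(-3·t/2). Durch Einsetzen von t = 2*log(4)/3: x(2*log(4)/3) = 5/2.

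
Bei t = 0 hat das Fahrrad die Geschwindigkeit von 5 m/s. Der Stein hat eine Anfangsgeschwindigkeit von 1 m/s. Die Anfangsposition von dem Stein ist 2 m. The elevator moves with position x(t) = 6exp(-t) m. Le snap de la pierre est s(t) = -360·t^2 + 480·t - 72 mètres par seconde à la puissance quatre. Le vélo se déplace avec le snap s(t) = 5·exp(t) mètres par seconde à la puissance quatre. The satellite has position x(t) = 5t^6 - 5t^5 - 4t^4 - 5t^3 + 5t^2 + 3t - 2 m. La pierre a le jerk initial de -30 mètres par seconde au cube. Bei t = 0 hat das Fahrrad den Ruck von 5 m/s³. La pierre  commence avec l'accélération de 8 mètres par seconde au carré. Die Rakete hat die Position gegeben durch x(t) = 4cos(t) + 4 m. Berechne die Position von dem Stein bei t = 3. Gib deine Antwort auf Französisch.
Nous devons trouver la primitive de notre équation du snap s(t) = -360·t^2 + 480·t - 72 4 fois. En intégrant le snap et en utilisant la condition initiale j(0) = -30, nous obtenons j(t) = -120·t^3 + 240·t^2 - 72·t - 30. La primitive du jerk, avec a(0) = 8, donne l'accélération: a(t) = -30·t^4 + 80·t^3 - 36·t^2 - 30·t + 8. En prenant ∫a(t)dt et en appliquant v(0) = 1, nous trouvons v(t) = -6·t^5 + 20·t^4 - 12·t^3 - 15·t^2 + 8·t + 1. La primitive de la vitesse est la position. En utilisant x(0) = 2, nous obtenons x(t) = -t^6 + 4·t^5 - 3·t^4 - 5·t^3 + 4·t^2 + t + 2. Nous avons la position x(t) = -t^6 + 4·t^5 - 3·t^4 - 5·t^3 + 4·t^2 + t + 2. En substituant t = 3: x(3) = -94.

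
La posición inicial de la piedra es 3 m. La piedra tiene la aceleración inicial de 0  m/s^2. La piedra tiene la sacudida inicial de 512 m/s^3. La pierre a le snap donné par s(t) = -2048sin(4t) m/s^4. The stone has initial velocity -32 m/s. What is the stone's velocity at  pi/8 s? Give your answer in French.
En partant du snap s(t) = -2048·sin(4·t), nous prenons 3 primitives. La primitive du snap est le jerk. En utilisant j(0) = 512, nous obtenons j(t) = 512·cos(4·t). La primitive du jerk, avec a(0) = 0, donne l'accélération: a(t) = 128·sin(4·t). En prenant ∫a(t)dt et en appliquant v(0) = -32, nous trouvons v(t) = -32·cos(4·t). De l'équation de la vitesse v(t) = -32·cos(4·t), nous substituons t = pi/8 pour obtenir v = 0.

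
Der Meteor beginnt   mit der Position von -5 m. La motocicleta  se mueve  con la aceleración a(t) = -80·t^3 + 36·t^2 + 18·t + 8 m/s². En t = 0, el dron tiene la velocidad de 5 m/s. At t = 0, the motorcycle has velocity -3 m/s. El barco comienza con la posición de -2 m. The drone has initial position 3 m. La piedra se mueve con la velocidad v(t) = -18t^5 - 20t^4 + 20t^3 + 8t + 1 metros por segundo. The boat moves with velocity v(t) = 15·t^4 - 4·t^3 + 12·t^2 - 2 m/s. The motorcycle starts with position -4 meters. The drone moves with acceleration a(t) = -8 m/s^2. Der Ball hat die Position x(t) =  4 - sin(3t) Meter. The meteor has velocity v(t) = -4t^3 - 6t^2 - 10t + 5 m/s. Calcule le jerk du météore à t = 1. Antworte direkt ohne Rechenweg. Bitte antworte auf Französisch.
À t = 1, j = -36.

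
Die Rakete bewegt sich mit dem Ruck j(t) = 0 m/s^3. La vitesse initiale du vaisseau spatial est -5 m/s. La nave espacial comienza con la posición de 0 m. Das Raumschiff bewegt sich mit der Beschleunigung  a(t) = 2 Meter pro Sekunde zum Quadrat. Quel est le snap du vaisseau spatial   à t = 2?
Pour résoudre ceci, nous devons prendre 2 dérivées de notre équation de l'accélération a(t) = 2. En dérivant l'accélération, nous obtenons le jerk: j(t) = 0. En prenant d/dt de j(t), nous trouvons s(t) = 0. En utilisant s(t) = 0 et en substituant t = 2, nous trouvons s = 0.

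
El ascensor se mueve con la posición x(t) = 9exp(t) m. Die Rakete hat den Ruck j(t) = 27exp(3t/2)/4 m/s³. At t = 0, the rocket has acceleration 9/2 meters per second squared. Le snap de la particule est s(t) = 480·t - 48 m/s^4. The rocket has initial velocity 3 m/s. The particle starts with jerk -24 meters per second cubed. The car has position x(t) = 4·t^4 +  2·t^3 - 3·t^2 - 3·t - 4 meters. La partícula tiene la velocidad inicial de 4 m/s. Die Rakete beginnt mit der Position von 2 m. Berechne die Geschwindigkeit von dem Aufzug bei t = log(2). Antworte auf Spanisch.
Para resolver esto, necesitamos tomar 1 derivada de nuestra ecuación de la posición x(t) = 9·exp(t). La derivada de la posición da la velocidad: v(t) = 9·exp(t). De la ecuación de la velocidad v(t) = 9·exp(t), sustituimos t = log(2) para obtener v = 18.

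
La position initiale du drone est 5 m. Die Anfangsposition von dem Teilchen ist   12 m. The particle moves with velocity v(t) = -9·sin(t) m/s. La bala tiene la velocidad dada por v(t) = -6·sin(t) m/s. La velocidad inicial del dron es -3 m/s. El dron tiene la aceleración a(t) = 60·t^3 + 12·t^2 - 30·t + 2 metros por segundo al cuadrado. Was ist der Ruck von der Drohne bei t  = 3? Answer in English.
We must differentiate our acceleration equation a(t) = 60·t^3 + 12·t^2 - 30·t + 2 1 time. Taking d/dt of a(t), we find j(t) = 180·t^2 + 24·t - 30. Using j(t) = 180·t^2 + 24·t - 30 and substituting t = 3, we find j = 1662.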